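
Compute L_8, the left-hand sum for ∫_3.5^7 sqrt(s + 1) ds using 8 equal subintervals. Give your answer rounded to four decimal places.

Δs = (7 − 3.5)/8 = 0.4375.
Left endpoints: 3.5, 3.9375, 4.375, 4.8125, 5.25, 5.6875, 6.125, 6.5625.
f(3.5) ≈ 2.1213, f(3.9375) ≈ 2.2220, f(4.375) ≈ 2.3184, f(4.8125) ≈ 2.4109, f(5.25) ≈ 2.5000, f(5.6875) ≈ 2.5860, f(6.125) ≈ 2.6693, f(6.5625) ≈ 2.7500.
Sum = Δs · [f(3.5) + f(3.9375) + f(4.375) + ...].
Sum ≈ 8.5654.

8.5654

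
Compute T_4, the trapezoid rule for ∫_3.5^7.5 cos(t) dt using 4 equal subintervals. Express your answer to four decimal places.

1.1796

Δt = (7.5 − 3.5)/4 = 1.
f(3.5) ≈ -0.9365, f(4.5) ≈ -0.2108, f(5.5) ≈ 0.7087, f(6.5) ≈ 0.9766, f(7.5) ≈ 0.3466.
T_4 = (Δt/2)·[f(t_0) + 2f(t_1) + 2f(t_2) + 2f(t_3) + f(t_4)].
Sum ≈ 1.1796.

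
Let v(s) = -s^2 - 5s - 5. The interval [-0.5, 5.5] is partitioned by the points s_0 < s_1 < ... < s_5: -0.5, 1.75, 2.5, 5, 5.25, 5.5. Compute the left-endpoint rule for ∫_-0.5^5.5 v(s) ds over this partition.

Subinterval widths: 2.25, 0.75, 2.5, 0.25, 0.25.
Left endpoints: -0.5, 1.75, 2.5, 5, 5.25.
v(-0.5) = -2.75, v(1.75) = -16.8125, v(2.5) = -23.75, v(5) = -55, v(5.25) = -58.8125.
Sum = Σ Δs_i · v(s_i).
Sum = -106.625.

-106.625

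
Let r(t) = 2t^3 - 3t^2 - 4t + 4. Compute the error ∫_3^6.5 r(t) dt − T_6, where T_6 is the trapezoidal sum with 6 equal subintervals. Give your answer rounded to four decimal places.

Exact integral: ∫_3^6.5 r(t) dt = 551.90625.
T_6 ≈ 556.967882.
Error ≈ 551.90625 − 556.967882 ≈ -5.0616.

-5.0616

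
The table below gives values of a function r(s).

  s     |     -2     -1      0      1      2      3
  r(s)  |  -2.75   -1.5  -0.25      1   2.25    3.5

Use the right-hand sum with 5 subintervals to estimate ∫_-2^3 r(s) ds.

Δs = 1.
Sum = 1·[(-1.5) + (-0.25) + 1 + 2.25 + 3.5] = 5.

5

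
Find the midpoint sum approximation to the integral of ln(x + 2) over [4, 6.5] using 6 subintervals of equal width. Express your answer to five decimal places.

4.94036

Δx = (6.5 − 4)/6 = 5/12.
Midpoints: 101/24, 4.625, 121/24, 131/24, 5.875, 151/24.
f(101/24) ≈ 1.82589, f(4.625) ≈ 1.89085, f(121/24) ≈ 1.95184, f(131/24) ≈ 2.00933, f(5.875) ≈ 2.06369, f(151/24) ≈ 2.11525.
Sum = Δx · [f(101/24) + f(4.625) + f(121/24) + ...].
Sum ≈ 4.94036.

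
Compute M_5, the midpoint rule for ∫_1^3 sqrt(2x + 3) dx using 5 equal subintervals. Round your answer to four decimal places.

5.2740

Δx = (3 − 1)/5 = 0.4.
Midpoints: 1.2, 1.6, 2, 2.4, 2.8.
f(1.2) ≈ 2.3238, f(1.6) ≈ 2.4900, f(2) ≈ 2.6458, f(2.4) ≈ 2.7928, f(2.8) ≈ 2.9326.
Sum = Δx · [f(1.2) + f(1.6) + f(2) + f(2.4) + f(2.8)].
Sum ≈ 5.2740.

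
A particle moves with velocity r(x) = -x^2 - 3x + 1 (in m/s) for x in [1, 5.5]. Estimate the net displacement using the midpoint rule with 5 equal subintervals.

Δx = (5.5 − 1)/5 = 0.9.
Midpoints: 1.45, 2.35, 3.25, 4.15, 5.05.
r(1.45) = -5.4525, r(2.35) = -11.5725, r(3.25) = -19.3125, r(4.15) = -28.6725, r(5.05) = -39.6525.
Sum = Δx · [r(1.45) + r(2.35) + r(3.25) + r(4.15) + r(5.05)].
Sum = -94.19625.

-94.19625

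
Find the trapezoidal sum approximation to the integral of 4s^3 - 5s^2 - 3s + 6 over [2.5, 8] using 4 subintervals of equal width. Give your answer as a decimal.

Δs = (8 − 2.5)/4 = 1.375.
f(2.5) = 29.75, f(3.875) = 152.0390625, f(5.25) = 431.25, f(6.625) = 929.7734375, f(8) = 1710.
T_4 = (Δs/2)·[f(s_0) + 2f(s_1) + 2f(s_2) + 2f(s_3) + f(s_4)].
Sum = 3276.5390625.

3276.5390625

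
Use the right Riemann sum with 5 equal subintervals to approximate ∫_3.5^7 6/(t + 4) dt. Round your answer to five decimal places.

Δt = (7 − 3.5)/5 = 0.7.
Right endpoints: 4.2, 4.9, 5.6, 6.3, 7.
f(4.2) = 30/41, f(4.9) = 60/89, f(5.6) = 0.625, f(6.3) = 60/103, f(7) = 6/11.
Sum = Δt · [f(4.2) + f(4.9) + f(5.6) + f(6.3) + f(7)].
Sum ≈ 2.21119.

2.21119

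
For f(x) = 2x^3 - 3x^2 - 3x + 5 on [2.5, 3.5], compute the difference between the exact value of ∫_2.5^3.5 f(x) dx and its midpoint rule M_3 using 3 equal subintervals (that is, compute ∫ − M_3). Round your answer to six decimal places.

0.138889

Exact integral: ∫_2.5^3.5 f(x) dx = 24.25.
M_3 ≈ 24.11111111.
Error ≈ 24.25 − 24.11111111 ≈ 0.138889.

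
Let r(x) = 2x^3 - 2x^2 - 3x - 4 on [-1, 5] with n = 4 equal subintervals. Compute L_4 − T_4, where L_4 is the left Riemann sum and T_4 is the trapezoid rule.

-139.5

L_4 = 51.
T_4 = 190.5.
L_4 − T_4 = -139.5.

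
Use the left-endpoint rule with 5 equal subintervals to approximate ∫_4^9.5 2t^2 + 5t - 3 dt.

Δt = (9.5 − 4)/5 = 1.1.
Left endpoints: 4, 5.1, 6.2, 7.3, 8.4.
f(4) = 49, f(5.1) = 74.52, f(6.2) = 104.88, f(7.3) = 140.08, f(8.4) = 180.12.
Sum = Δt · [f(4) + f(5.1) + f(6.2) + f(7.3) + f(8.4)].
Sum = 603.46.

603.46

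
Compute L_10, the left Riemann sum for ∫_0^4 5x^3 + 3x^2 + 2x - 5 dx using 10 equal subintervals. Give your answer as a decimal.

308.32

Δx = (4 − 0)/10 = 0.4.
Left endpoints: 0, 0.4, 0.8, 1.2, 1.6, 2, 2.4, 2.8, 3.2, 3.6.
f(0) = -5, f(0.4) = -3.4, f(0.8) = 1.08, f(1.2) = 10.36, f(1.6) = 26.36, f(2) = 51, f(2.4) = 86.2, f(2.8) = 133.88, f(3.2) = 195.96, f(3.6) = 274.36.
Sum = Δx · [f(0) + f(0.4) + f(0.8) + ...].
Sum = 308.32.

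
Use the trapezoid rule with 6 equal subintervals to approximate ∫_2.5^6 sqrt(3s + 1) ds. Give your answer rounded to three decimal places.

Δs = (6 − 2.5)/6 = 7/12.
f(2.5) ≈ 2.915, f(37/12) ≈ 3.202, f(11/3) ≈ 3.464, f(4.25) ≈ 3.708, f(29/6) ≈ 3.937, f(65/12) ≈ 4.153, f(6) ≈ 4.359.
T_6 = (Δs/2)·[f(s_0) + 2f(s_1) + ... + 2f(s_{5}) + f(s_6)].
Sum ≈ 12.892.

12.892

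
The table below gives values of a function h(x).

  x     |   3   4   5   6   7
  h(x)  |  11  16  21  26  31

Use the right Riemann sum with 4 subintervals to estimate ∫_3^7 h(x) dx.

Δx = 1.
Sum = 1·[16 + 21 + 26 + 31] = 94.

94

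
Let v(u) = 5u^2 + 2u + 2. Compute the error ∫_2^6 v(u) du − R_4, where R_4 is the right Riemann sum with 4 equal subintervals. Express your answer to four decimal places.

Exact integral: ∫_2^6 v(u) du ≈ 386.666667.
R_4 = 474.
Error ≈ 386.666667 − 474 ≈ -87.3333.

-87.3333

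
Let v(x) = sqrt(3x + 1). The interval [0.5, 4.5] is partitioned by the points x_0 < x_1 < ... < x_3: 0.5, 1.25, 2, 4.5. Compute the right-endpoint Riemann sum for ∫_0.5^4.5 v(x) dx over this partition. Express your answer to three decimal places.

13.139

Subinterval widths: 0.75, 0.75, 2.5.
Right endpoints: 1.25, 2, 4.5.
v(1.25) ≈ 2.179, v(2) ≈ 2.646, v(4.5) ≈ 3.808.
Sum = Σ Δx_i · v(x_i).
Sum ≈ 13.139.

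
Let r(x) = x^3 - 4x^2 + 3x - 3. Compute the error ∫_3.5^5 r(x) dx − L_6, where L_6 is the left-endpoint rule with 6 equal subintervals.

4.31640625

Exact integral: ∫_3.5^5 r(x) dx = 23.859375.
L_6 = 19.54296875.
Error = 23.859375 − 19.54296875 = 4.31640625.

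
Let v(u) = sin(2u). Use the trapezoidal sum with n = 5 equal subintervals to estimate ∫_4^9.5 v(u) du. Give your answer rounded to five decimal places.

-0.31750

Δu = (9.5 − 4)/5 = 1.1.
v(4) ≈ 0.98936, v(5.1) ≈ -0.69987, v(6.2) ≈ -0.16560, v(7.3) ≈ 0.89479, v(8.4) ≈ -0.88757, v(9.5) ≈ 0.14988.
T_5 = (Δu/2)·[v(u_0) + 2v(u_1) + ... + 2v(u_{4}) + v(u_5)].
Sum ≈ -0.31750.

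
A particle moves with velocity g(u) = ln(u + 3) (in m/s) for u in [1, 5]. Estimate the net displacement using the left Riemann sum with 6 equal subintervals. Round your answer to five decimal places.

Δu = (5 − 1)/6 = 2/3.
Left endpoints: 1, 5/3, 7/3, 3, 11/3, 13/3.
g(1) ≈ 1.38629, g(5/3) ≈ 1.54045, g(7/3) ≈ 1.67398, g(3) ≈ 1.79176, g(11/3) ≈ 1.89712, g(13/3) ≈ 1.99243.
Sum = Δu · [g(1) + g(5/3) + g(7/3) + ...].
Sum ≈ 6.85468.

6.85468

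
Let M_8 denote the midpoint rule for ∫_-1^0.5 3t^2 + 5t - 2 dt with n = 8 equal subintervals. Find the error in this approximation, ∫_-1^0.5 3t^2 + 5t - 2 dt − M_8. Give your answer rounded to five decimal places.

Exact integral: ∫_-1^0.5 f(t) dt = -3.75.
M_8 ≈ -3.7631836.
Error ≈ -3.75 − (-3.7631836) ≈ 0.01318.

0.01318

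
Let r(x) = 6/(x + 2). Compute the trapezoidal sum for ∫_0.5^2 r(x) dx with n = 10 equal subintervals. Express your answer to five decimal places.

Δx = (2 − 0.5)/10 = 0.15.
r(0.5) = 2.4, r(0.65) = 120/53, r(0.8) = 15/7, r(0.95) = 120/59, r(1.1) = 60/31, r(1.25) = 24/13, r(1.4) = 30/17, r(1.55) = 120/71, r(1.7) = 60/37, r(1.85) = 120/77, r(2) = 1.5.
T_10 = (Δx/2)·[r(x_0) + 2r(x_1) + ... + 2r(x_{9}) + r(x_10)].
Sum ≈ 2.82112.

2.82112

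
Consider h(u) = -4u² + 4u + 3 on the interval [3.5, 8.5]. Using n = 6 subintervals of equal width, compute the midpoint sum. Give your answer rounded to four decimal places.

Δu = (8.5 − 3.5)/6 = 5/6.
Midpoints: 47/12, 4.75, 67/12, 77/12, 7.25, 97/12.
h(47/12) = -1537/36, h(4.75) = -68.25, h(67/12) = -3577/36, h(77/12) = -4897/36, h(7.25) = -178.25, h(97/12) = -8137/36.
Sum = Δu · [h(47/12) + h(4.75) + h(67/12) + ...].
Sum ≈ -625.5093.

-625.5093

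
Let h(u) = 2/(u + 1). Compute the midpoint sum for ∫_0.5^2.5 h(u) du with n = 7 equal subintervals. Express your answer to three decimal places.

1.692

Δu = (2.5 − 0.5)/7 = 2/7.
Midpoints: 9/14, 13/14, 17/14, 1.5, 25/14, 29/14, 33/14.
h(9/14) = 28/23, h(13/14) = 28/27, h(17/14) = 28/31, h(1.5) = 0.8, h(25/14) = 28/39, h(29/14) = 28/43, h(33/14) = 28/47.
Sum = Δu · [h(9/14) + h(13/14) + h(17/14) + ...].
Sum ≈ 1.692.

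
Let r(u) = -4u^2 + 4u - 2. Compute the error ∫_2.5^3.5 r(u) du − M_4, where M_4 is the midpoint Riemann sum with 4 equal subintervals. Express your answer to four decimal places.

Exact integral: ∫_2.5^3.5 r(u) du ≈ -26.333333.
M_4 = -26.3125.
Error ≈ -26.333333 − (-26.3125) ≈ -0.0208.

-0.0208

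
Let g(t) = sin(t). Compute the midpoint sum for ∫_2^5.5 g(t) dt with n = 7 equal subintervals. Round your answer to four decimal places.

Δt = (5.5 − 2)/7 = 0.5.
Midpoints: 2.25, 2.75, 3.25, 3.75, 4.25, 4.75, 5.25.
g(2.25) ≈ 0.7781, g(2.75) ≈ 0.3817, g(3.25) ≈ -0.1082, g(3.75) ≈ -0.5716, g(4.25) ≈ -0.8950, g(4.75) ≈ -0.9993, g(5.25) ≈ -0.8589.
Sum = Δt · [g(2.25) + g(2.75) + g(3.25) + ...].
Sum ≈ -1.1366.

-1.1366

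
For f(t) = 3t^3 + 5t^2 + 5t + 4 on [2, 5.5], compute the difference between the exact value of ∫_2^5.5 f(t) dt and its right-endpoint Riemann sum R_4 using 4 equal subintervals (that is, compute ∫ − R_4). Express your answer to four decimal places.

Exact integral: ∫_2^5.5 f(t) dt ≈ 1017.880208.
R_4 ≈ 1308.131836.
Error ≈ 1017.880208 − 1308.131836 ≈ -290.2516.

-290.2516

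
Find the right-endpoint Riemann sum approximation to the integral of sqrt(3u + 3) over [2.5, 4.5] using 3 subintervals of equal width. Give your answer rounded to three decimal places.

Δu = (4.5 − 2.5)/3 = 2/3.
Right endpoints: 19/6, 23/6, 4.5.
f(19/6) ≈ 3.536, f(23/6) ≈ 3.808, f(4.5) ≈ 4.062.
Sum = Δu · [f(19/6) + f(23/6) + f(4.5)].
Sum ≈ 7.604.

7.604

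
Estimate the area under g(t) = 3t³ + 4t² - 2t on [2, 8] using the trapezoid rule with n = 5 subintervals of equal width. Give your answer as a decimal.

Δt = (8 − 2)/5 = 1.2.
g(2) = 36, g(3.2) = 132.864, g(4.4) = 324.192, g(5.6) = 641.088, g(6.8) = 1114.656, g(8) = 1776.
T_5 = (Δt/2)·[g(t_0) + 2g(t_1) + ... + 2g(t_{4}) + g(t_5)].
Sum = 3742.56.

3742.56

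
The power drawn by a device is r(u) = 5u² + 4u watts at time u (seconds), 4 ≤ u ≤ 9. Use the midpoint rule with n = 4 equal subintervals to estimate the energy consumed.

Δu = (9 − 4)/4 = 1.25.
Midpoints: 4.625, 5.875, 7.125, 8.375.
r(4.625) = 125.453125, r(5.875) = 196.078125, r(7.125) = 282.328125, r(8.375) = 384.203125.
Sum = Δu · [r(4.625) + r(5.875) + r(7.125) + r(8.375)].
Sum = 1235.078125.

1235.078125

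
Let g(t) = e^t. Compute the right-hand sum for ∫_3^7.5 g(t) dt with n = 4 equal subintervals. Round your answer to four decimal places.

2978.3947

Δt = (7.5 − 3)/4 = 1.125.
Right endpoints: 4.125, 5.25, 6.375, 7.5.
g(4.125) ≈ 61.8678, g(5.25) ≈ 190.5663, g(6.375) ≈ 586.9854, g(7.5) ≈ 1808.0424.
Sum = Δt · [g(4.125) + g(5.25) + g(6.375) + g(7.5)].
Sum ≈ 2978.3947.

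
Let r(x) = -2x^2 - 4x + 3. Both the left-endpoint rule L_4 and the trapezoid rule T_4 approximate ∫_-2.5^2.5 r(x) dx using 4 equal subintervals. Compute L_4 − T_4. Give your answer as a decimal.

12.5

L_4 = 4.0625.
T_4 = -8.4375.
L_4 − T_4 = 12.5.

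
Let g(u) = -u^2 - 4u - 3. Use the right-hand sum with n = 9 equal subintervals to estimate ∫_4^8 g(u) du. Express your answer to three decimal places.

Δu = (8 − 4)/9 = 4/9.
Right endpoints: 40/9, 44/9, 16/3, 52/9, 56/9, 20/3, 64/9, 68/9, 8.
g(40/9) = -3283/81, g(44/9) = -3763/81, g(16/3) = -475/9, g(52/9) = -4819/81, g(56/9) = -5395/81, g(20/3) = -667/9, g(64/9) = -6643/81, g(68/9) = -7315/81, g(8) = -99.
Sum = Δu · [g(40/9) + g(44/9) + g(16/3) + ...].
Sum ≈ -271.687.

-271.687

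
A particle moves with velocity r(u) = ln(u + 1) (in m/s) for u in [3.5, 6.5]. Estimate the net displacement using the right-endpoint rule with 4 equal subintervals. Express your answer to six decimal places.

Δu = (6.5 − 3.5)/4 = 0.75.
Right endpoints: 4.25, 5, 5.75, 6.5.
r(4.25) ≈ 1.658228, r(5) ≈ 1.791759, r(5.75) ≈ 1.909543, r(6.5) ≈ 2.014903.
Sum = Δu · [r(4.25) + r(5) + r(5.75) + r(6.5)].
Sum ≈ 5.530825.

5.530825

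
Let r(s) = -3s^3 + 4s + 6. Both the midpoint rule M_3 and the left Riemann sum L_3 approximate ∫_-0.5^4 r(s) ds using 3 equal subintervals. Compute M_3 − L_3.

-90.9140625

M_3 = -120.1640625.
L_3 = -29.25.
M_3 − L_3 = -90.9140625.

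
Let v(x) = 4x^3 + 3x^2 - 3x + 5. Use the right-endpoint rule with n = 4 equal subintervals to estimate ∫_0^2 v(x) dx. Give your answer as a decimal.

38.75

Δx = (2 − 0)/4 = 0.5.
Right endpoints: 0.5, 1, 1.5, 2.
v(0.5) = 4.75, v(1) = 9, v(1.5) = 20.75, v(2) = 43.
Sum = Δx · [v(0.5) + v(1) + v(1.5) + v(2)].
Sum = 38.75.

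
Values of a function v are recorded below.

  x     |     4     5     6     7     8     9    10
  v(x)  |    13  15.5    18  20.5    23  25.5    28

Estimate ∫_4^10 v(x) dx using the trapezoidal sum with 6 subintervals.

123

Δx = 1.
T_6 = (1/2)·[13 + 2·15.5 + 2·18 + 2·20.5 + 2·23 + 2·25.5 + 28] = 123.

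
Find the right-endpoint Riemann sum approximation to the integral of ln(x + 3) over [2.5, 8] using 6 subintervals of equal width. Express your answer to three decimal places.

11.812

Δx = (8 − 2.5)/6 = 11/12.
Right endpoints: 41/12, 13/3, 5.25, 37/6, 85/12, 8.
f(41/12) ≈ 1.859, f(13/3) ≈ 1.992, f(5.25) ≈ 2.110, f(37/6) ≈ 2.216, f(85/12) ≈ 2.311, f(8) ≈ 2.398.
Sum = Δx · [f(41/12) + f(13/3) + f(5.25) + ...].
Sum ≈ 11.812.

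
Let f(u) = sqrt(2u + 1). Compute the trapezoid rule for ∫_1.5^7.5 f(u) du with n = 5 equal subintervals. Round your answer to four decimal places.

Δu = (7.5 − 1.5)/5 = 1.2.
f(1.5) ≈ 2.0000, f(2.7) ≈ 2.5298, f(3.9) ≈ 2.9665, f(5.1) ≈ 3.3466, f(6.3) ≈ 3.6878, f(7.5) ≈ 4.0000.
T_5 = (Δu/2)·[f(u_0) + 2f(u_1) + ... + 2f(u_{4}) + f(u_5)].
Sum ≈ 18.6369.

18.6369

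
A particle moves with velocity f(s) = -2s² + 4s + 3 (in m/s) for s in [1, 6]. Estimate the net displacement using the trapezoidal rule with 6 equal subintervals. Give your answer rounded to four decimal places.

-59.4907

Δs = (6 − 1)/6 = 5/6.
f(1) = 5, f(11/6) = 65/18, f(8/3) = -5/9, f(3.5) = -7.5, f(13/3) = -155/9, f(31/6) = -535/18, f(6) = -45.
T_6 = (Δs/2)·[f(s_0) + 2f(s_1) + ... + 2f(s_{5}) + f(s_6)].
Sum ≈ -59.4907.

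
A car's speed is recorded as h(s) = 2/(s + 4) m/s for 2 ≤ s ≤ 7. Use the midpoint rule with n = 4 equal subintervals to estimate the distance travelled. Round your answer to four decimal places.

Δs = (7 − 2)/4 = 1.25.
Midpoints: 2.625, 3.875, 5.125, 6.375.
h(2.625) = 16/53, h(3.875) = 16/63, h(5.125) = 16/73, h(6.375) = 16/83.
Sum = Δs · [h(2.625) + h(3.875) + h(5.125) + h(6.375)].
Sum ≈ 1.2098.

1.2098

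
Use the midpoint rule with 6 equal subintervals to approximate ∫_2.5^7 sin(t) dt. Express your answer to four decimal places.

Δt = (7 − 2.5)/6 = 0.75.
Midpoints: 2.875, 3.625, 4.375, 5.125, 5.875, 6.625.
f(2.875) ≈ 0.2634, f(3.625) ≈ -0.4648, f(4.375) ≈ -0.9436, f(5.125) ≈ -0.9161, f(5.875) ≈ -0.3969, f(6.625) ≈ 0.3352.
Sum = Δt · [f(2.875) + f(3.625) + f(4.375) + ...].
Sum ≈ -1.5921.

-1.5921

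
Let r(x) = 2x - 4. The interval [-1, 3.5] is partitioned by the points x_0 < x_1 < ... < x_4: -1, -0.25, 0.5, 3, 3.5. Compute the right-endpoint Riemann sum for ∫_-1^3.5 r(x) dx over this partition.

Subinterval widths: 0.75, 0.75, 2.5, 0.5.
Right endpoints: -0.25, 0.5, 3, 3.5.
r(-0.25) = -4.5, r(0.5) = -3, r(3) = 2, r(3.5) = 3.
Sum = Σ Δx_i · r(x_i).
Sum = 0.875.

0.875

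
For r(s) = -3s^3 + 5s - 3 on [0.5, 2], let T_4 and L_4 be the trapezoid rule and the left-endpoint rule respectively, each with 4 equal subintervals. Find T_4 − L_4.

-3.0234375

T_4 ≈ -7.47363.
L_4 ≈ -4.45020.
T_4 − L_4 = -3.0234375.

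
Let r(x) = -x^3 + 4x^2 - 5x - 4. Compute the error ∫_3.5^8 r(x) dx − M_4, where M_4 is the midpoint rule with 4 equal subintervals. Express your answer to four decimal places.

-6.2886

Exact integral: ∫_3.5^8 r(x) dx = -508.359375.
M_4 ≈ -502.070801.
Error ≈ -508.359375 − (-502.070801) ≈ -6.2886.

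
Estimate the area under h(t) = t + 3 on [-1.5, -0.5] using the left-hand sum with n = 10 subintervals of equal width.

1.95

Δt = (-0.5 − (-1.5))/10 = 0.1.
Left endpoints: -1.5, -1.4, -1.3, -1.2, -1.1, -1, -0.9, -0.8, -0.7, -0.6.
h(-1.5) = 1.5, h(-1.4) = 1.6, h(-1.3) = 1.7, h(-1.2) = 1.8, h(-1.1) = 1.9, h(-1) = 2, h(-0.9) = 2.1, h(-0.8) = 2.2, h(-0.7) = 2.3, h(-0.6) = 2.4.
Sum = Δt · [h(-1.5) + h(-1.4) + h(-1.3) + ...].
Sum = 1.95.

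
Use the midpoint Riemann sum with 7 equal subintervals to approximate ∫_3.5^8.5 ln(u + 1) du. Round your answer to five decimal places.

9.62140

Δu = (8.5 − 3.5)/7 = 5/7.
Midpoints: 27/7, 32/7, 37/7, 6, 47/7, 52/7, 57/7.
f(27/7) ≈ 1.58045, f(32/7) ≈ 1.71765, f(37/7) ≈ 1.83828, f(6) ≈ 1.94591, f(47/7) ≈ 2.04307, f(52/7) ≈ 2.13163, f(57/7) ≈ 2.21297.
Sum = Δu · [f(27/7) + f(32/7) + f(37/7) + ...].
Sum ≈ 9.62140.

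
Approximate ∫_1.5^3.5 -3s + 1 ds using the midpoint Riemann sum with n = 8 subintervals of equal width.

Δs = (3.5 − 1.5)/8 = 0.25.
Midpoints: 1.625, 1.875, 2.125, 2.375, 2.625, 2.875, 3.125, 3.375.
f(1.625) = -3.875, f(1.875) = -4.625, f(2.125) = -5.375, f(2.375) = -6.125, f(2.625) = -6.875, f(2.875) = -7.625, f(3.125) = -8.375, f(3.375) = -9.125.
Sum = Δs · [f(1.625) + f(1.875) + f(2.125) + ...].
Sum = -13.

-13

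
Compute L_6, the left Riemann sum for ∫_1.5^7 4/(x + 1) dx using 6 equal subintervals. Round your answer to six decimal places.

5.196646

Δx = (7 − 1.5)/6 = 11/12.
Left endpoints: 1.5, 29/12, 10/3, 4.25, 31/6, 73/12.
f(1.5) = 1.6, f(29/12) = 48/41, f(10/3) = 12/13, f(4.25) = 16/21, f(31/6) = 24/37, f(73/12) = 48/85.
Sum = Δx · [f(1.5) + f(29/12) + f(10/3) + ...].
Sum ≈ 5.196646.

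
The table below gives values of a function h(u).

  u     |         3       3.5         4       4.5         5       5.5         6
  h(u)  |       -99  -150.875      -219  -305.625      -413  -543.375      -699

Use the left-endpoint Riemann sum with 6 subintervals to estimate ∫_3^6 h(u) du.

Δu = 0.5.
Sum = 0.5·[(-99) + (-150.875) + (-219) + (-305.625) + (-413) + (-543.375)] = -865.4375.

-865.4375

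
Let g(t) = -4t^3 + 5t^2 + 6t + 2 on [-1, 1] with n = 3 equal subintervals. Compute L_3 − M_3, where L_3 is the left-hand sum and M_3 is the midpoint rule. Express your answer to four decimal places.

-0.2222

L_3 ≈ 6.740741.
M_3 ≈ 6.962963.
L_3 − M_3 ≈ -0.2222.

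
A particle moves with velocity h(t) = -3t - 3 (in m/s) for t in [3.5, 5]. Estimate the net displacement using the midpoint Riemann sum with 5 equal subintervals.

-23.625

Δt = (5 − 3.5)/5 = 0.3.
Midpoints: 3.65, 3.95, 4.25, 4.55, 4.85.
h(3.65) = -13.95, h(3.95) = -14.85, h(4.25) = -15.75, h(4.55) = -16.65, h(4.85) = -17.55.
Sum = Δt · [h(3.65) + h(3.95) + h(4.25) + h(4.55) + h(4.85)].
Sum = -23.625.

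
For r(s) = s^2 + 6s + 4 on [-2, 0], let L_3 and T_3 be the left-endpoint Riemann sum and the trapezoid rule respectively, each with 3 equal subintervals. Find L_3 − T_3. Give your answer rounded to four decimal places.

L_3 ≈ -3.851852.
T_3 ≈ -1.185185.
L_3 − T_3 ≈ -2.6667.

-2.6667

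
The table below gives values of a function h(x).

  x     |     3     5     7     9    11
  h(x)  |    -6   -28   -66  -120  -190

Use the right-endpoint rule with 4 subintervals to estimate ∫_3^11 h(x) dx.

-808

Δx = 2.
Sum = 2·[(-28) + (-66) + (-120) + (-190)] = -808.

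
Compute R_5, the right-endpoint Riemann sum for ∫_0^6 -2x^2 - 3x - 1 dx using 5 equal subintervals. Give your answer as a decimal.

Δx = (6 − 0)/5 = 1.2.
Right endpoints: 1.2, 2.4, 3.6, 4.8, 6.
f(1.2) = -7.48, f(2.4) = -19.72, f(3.6) = -37.72, f(4.8) = -61.48, f(6) = -91.
Sum = Δx · [f(1.2) + f(2.4) + f(3.6) + f(4.8) + f(6)].
Sum = -260.88.

-260.88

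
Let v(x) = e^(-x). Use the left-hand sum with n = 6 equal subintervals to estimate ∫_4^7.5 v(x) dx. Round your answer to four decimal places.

Δx = (7.5 − 4)/6 = 7/12.
Left endpoints: 4, 55/12, 31/6, 5.75, 19/3, 83/12.
v(4) ≈ 0.0183, v(55/12) ≈ 0.0102, v(31/6) ≈ 0.0057, v(5.75) ≈ 0.0032, v(19/3) ≈ 0.0018, v(83/12) ≈ 0.0010.
Sum = Δx · [v(4) + v(55/12) + v(31/6) + ...].
Sum ≈ 0.0234.

0.0234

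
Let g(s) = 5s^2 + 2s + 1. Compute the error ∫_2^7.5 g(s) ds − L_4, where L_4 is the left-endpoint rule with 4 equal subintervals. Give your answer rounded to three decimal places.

Exact integral: ∫_2^7.5 g(s) ds ≈ 747.54167.
L_4 = 569.03515625.
Error ≈ 747.54167 − 569.03515625 ≈ 178.507.

178.507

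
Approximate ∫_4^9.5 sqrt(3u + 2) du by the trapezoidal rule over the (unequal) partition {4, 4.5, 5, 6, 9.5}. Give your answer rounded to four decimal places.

25.7232

Subinterval widths: 0.5, 0.5, 1, 3.5.
f(4) ≈ 3.7417, f(4.5) ≈ 3.9370, f(5) ≈ 4.1231, f(6) ≈ 4.4721, f(9.5) ≈ 5.5227.
On each subinterval the trapezoid contributes (Δu_i/2)·[f(u_{i-1}) + f(u_i)].
Sum ≈ 25.7232.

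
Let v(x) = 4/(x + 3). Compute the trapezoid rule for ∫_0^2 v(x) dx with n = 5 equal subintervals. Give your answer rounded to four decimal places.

Δx = (2 − 0)/5 = 0.4.
v(0) = 4/3, v(0.4) = 20/17, v(0.8) = 20/19, v(1.2) = 20/21, v(1.6) = 20/23, v(2) = 0.8.
T_5 = (Δx/2)·[v(x_0) + 2v(x_1) + ... + 2v(x_{4}) + v(x_5)].
Sum ≈ 2.0471.

2.0471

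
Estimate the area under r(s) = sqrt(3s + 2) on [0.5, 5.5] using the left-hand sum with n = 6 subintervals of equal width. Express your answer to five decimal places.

15.18888

Δs = (5.5 − 0.5)/6 = 5/6.
Left endpoints: 0.5, 4/3, 13/6, 3, 23/6, 14/3.
r(0.5) ≈ 1.87083, r(4/3) ≈ 2.44949, r(13/6) ≈ 2.91548, r(3) ≈ 3.31662, r(23/6) ≈ 3.67423, r(14/3) ≈ 4.00000.
Sum = Δs · [r(0.5) + r(4/3) + r(13/6) + ...].
Sum ≈ 15.18888.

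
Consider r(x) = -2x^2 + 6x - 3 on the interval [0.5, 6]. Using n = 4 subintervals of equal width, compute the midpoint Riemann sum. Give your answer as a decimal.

-51.43359375

Δx = (6 − 0.5)/4 = 1.375.
Midpoints: 1.1875, 2.5625, 3.9375, 5.3125.
r(1.1875) = 1.3046875, r(2.5625) = -0.7578125, r(3.9375) = -10.3828125, r(5.3125) = -27.5703125.
Sum = Δx · [r(1.1875) + r(2.5625) + r(3.9375) + r(5.3125)].
Sum = -51.43359375.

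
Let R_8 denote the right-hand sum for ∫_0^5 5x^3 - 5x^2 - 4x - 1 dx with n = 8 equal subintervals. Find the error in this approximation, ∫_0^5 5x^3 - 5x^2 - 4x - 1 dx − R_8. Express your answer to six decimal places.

-160.579427

Exact integral: ∫_0^5 f(x) dx ≈ 517.91666667.
R_8 = 678.49609375.
Error ≈ 517.91666667 − 678.49609375 ≈ -160.579427.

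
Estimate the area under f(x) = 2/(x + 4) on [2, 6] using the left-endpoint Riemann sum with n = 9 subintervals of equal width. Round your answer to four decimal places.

1.0519

Δx = (6 − 2)/9 = 4/9.
Left endpoints: 2, 22/9, 26/9, 10/3, 34/9, 38/9, 14/3, 46/9, 50/9.
f(2) = 1/3, f(22/9) = 9/29, f(26/9) = 9/31, f(10/3) = 3/11, f(34/9) = 9/35, f(38/9) = 9/37, f(14/3) = 3/13, f(46/9) = 9/41, f(50/9) = 9/43.
Sum = Δx · [f(2) + f(22/9) + f(26/9) + ...].
Sum ≈ 1.0519.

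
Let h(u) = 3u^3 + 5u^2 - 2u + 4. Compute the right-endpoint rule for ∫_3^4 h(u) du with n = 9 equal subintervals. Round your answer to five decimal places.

197.99177

Δu = (4 − 3)/9 = 1/9.
Right endpoints: 28/9, 29/9, 10/3, 31/9, 32/9, 11/3, 34/9, 35/9, 4.
h(28/9) = 33172/243, h(29/9) = 36410/243, h(10/3) = 164, h(31/9) = 43504/243, h(32/9) = 47372/243, h(11/3) = 1906/9, h(34/9) = 55780/243, h(35/9) = 60332/243, h(4) = 268.
Sum = Δu · [h(28/9) + h(29/9) + h(10/3) + ...].
Sum ≈ 197.99177.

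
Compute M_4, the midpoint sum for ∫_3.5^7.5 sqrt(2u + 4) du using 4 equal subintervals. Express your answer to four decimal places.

Δu = (7.5 − 3.5)/4 = 1.
Midpoints: 4, 5, 6, 7.
f(4) ≈ 3.4641, f(5) ≈ 3.7417, f(6) ≈ 4.0000, f(7) ≈ 4.2426.
Sum = Δu · [f(4) + f(5) + f(6) + f(7)].
Sum ≈ 15.4484.

15.4484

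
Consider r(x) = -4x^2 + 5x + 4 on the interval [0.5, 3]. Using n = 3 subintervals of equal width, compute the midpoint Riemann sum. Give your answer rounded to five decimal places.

-3.37963

Δx = (3 − 0.5)/3 = 5/6.
Midpoints: 11/12, 1.75, 31/12.
r(11/12) = 47/9, r(1.75) = 0.5, r(31/12) = -88/9.
Sum = Δx · [r(11/12) + r(1.75) + r(31/12)].
Sum ≈ -3.37963.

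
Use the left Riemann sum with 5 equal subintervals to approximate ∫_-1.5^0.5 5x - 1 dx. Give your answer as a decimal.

Δx = (0.5 − (-1.5))/5 = 0.4.
Left endpoints: -1.5, -1.1, -0.7, -0.3, 0.1.
f(-1.5) = -8.5, f(-1.1) = -6.5, f(-0.7) = -4.5, f(-0.3) = -2.5, f(0.1) = -0.5.
Sum = Δx · [f(-1.5) + f(-1.1) + f(-0.7) + f(-0.3) + f(0.1)].
Sum = -9.

-9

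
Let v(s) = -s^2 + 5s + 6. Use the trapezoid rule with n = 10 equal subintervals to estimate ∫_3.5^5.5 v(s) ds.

15.82

Δs = (5.5 − 3.5)/10 = 0.2.
v(3.5) = 11.25, v(3.7) = 10.81, v(3.9) = 10.29, v(4.1) = 9.69, v(4.3) = 9.01, v(4.5) = 8.25, v(4.7) = 7.41, v(4.9) = 6.49, v(5.1) = 5.49, v(5.3) = 4.41, v(5.5) = 3.25.
T_10 = (Δs/2)·[v(s_0) + 2v(s_1) + ... + 2v(s_{9}) + v(s_10)].
Sum = 15.82.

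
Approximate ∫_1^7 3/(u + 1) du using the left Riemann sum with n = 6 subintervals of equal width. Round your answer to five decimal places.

Δu = (7 − 1)/6 = 1.
Left endpoints: 1, 2, 3, 4, 5, 6.
f(1) = 1.5, f(2) = 1, f(3) = 0.75, f(4) = 0.6, f(5) = 0.5, f(6) = 3/7.
Sum = Δu · [f(1) + f(2) + f(3) + ...].
Sum ≈ 4.77857.

4.77857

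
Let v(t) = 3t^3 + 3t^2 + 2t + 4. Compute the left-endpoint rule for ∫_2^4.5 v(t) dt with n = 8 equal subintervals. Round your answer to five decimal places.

358.87085

Δt = (4.5 − 2)/8 = 0.3125.
Left endpoints: 2, 2.3125, 2.625, 2.9375, 3.25, 3.5625, 3.875, 4.1875.
v(2) = 44, v(2.3125) = 252999/4096, v(2.625) = 43103/512, v(2.9375) = 457949/4096, v(3.25) = 145.171875, v(3.5625) = 757099/4096, v(3.875) = 118453/512, v(4.1875) = 1168449/4096.
Sum = Δt · [v(2) + v(2.3125) + v(2.625) + ...].
Sum ≈ 358.87085.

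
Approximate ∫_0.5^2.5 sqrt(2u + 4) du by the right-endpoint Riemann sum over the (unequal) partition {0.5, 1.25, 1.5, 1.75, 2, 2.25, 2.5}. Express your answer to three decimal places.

Subinterval widths: 0.75, 0.25, 0.25, 0.25, 0.25, 0.25.
Right endpoints: 1.25, 1.5, 1.75, 2, 2.25, 2.5.
f(1.25) ≈ 2.550, f(1.5) ≈ 2.646, f(1.75) ≈ 2.739, f(2) ≈ 2.828, f(2.25) ≈ 2.915, f(2.5) ≈ 3.000.
Sum = Σ Δu_i · f(u_i).
Sum ≈ 5.444.

5.444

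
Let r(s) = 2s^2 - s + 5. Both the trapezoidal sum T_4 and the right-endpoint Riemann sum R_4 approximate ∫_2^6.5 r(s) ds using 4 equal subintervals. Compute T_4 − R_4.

T_4 = 183.0234375.
R_4 = 223.5234375.
T_4 − R_4 = -40.5.

-40.5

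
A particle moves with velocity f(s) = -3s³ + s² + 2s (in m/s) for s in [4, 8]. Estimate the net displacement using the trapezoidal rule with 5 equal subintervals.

-2705.28

Δs = (8 − 4)/5 = 0.8.
f(4) = -168, f(4.8) = -299.136, f(5.6) = -484.288, f(6.4) = -732.672, f(7.2) = -1053.504, f(8) = -1456.
T_5 = (Δs/2)·[f(s_0) + 2f(s_1) + ... + 2f(s_{4}) + f(s_5)].
Sum = -2705.28.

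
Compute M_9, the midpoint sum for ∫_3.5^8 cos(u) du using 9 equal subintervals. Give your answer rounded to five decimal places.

Δu = (8 − 3.5)/9 = 0.5.
Midpoints: 3.75, 4.25, 4.75, 5.25, 5.75, 6.25, 6.75, 7.25, 7.75.
f(3.75) ≈ -0.82056, f(4.25) ≈ -0.44609, f(4.75) ≈ 0.03760, f(5.25) ≈ 0.51209, f(5.75) ≈ 0.86119, f(6.25) ≈ 0.99945, f(6.75) ≈ 0.89301, f(7.25) ≈ 0.56792, f(7.75) ≈ 0.10379.
Sum = Δu · [f(3.75) + f(4.25) + f(4.75) + ...].
Sum ≈ 1.35420.

1.35420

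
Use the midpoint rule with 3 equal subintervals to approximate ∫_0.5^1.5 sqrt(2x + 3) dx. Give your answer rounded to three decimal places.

2.233

Δx = (1.5 − 0.5)/3 = 1/3.
Midpoints: 2/3, 1, 4/3.
f(2/3) ≈ 2.082, f(1) ≈ 2.236, f(4/3) ≈ 2.380.
Sum = Δx · [f(2/3) + f(1) + f(4/3)].
Sum ≈ 2.233.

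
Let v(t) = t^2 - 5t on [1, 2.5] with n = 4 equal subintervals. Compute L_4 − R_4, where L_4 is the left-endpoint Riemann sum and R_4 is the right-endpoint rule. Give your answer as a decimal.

0.84375

L_4 = -7.79296875.
R_4 = -8.63671875.
L_4 − R_4 = 0.84375.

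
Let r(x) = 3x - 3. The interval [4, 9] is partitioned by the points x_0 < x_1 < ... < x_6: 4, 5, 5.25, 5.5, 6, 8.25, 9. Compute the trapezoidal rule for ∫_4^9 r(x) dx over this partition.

Subinterval widths: 1, 0.25, 0.25, 0.5, 2.25, 0.75.
r(4) = 9, r(5) = 12, r(5.25) = 12.75, r(5.5) = 13.5, r(6) = 15, r(8.25) = 21.75, r(9) = 24.
On each subinterval the trapezoid contributes (Δx_i/2)·[r(x_{i-1}) + r(x_i)].
Sum = 82.5.

82.5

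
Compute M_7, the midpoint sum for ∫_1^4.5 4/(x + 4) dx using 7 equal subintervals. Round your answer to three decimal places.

Δx = (4.5 − 1)/7 = 0.5.
Midpoints: 1.25, 1.75, 2.25, 2.75, 3.25, 3.75, 4.25.
f(1.25) = 16/21, f(1.75) = 16/23, f(2.25) = 0.64, f(2.75) = 16/27, f(3.25) = 16/29, f(3.75) = 16/31, f(4.25) = 16/33.
Sum = Δx · [f(1.25) + f(1.75) + f(2.25) + ...].
Sum ≈ 2.121.

2.121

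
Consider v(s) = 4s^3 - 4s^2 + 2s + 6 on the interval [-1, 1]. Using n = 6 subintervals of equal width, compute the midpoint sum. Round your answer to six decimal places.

Δs = (1 − (-1))/6 = 1/3.
Midpoints: -5/6, -0.5, -1/6, 1/6, 0.5, 5/6.
v(-5/6) = -41/54, v(-0.5) = 3.5, v(-1/6) = 299/54, v(1/6) = 337/54, v(0.5) = 6.5, v(5/6) = 389/54.
Sum = Δs · [v(-5/6) + v(-0.5) + v(-1/6) + ...].
Sum ≈ 9.407407.

9.407407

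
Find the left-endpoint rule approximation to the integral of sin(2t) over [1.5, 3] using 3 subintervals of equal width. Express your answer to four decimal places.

Δt = (3 − 1.5)/3 = 0.5.
Left endpoints: 1.5, 2, 2.5.
f(1.5) ≈ 0.1411, f(2) ≈ -0.7568, f(2.5) ≈ -0.9589.
Sum = Δt · [f(1.5) + f(2) + f(2.5)].
Sum ≈ -0.7873.

-0.7873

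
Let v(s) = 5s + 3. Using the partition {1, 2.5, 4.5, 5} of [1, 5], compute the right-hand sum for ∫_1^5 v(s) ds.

Subinterval widths: 1.5, 2, 0.5.
Right endpoints: 2.5, 4.5, 5.
v(2.5) = 15.5, v(4.5) = 25.5, v(5) = 28.
Sum = Σ Δs_i · v(s_i).
Sum = 88.25.

88.25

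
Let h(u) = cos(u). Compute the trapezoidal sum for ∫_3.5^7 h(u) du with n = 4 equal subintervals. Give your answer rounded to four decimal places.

Δu = (7 − 3.5)/4 = 0.875.
h(3.5) ≈ -0.9365, h(4.375) ≈ -0.3310, h(5.25) ≈ 0.5121, h(6.125) ≈ 0.9875, h(7) ≈ 0.7539.
T_4 = (Δu/2)·[h(u_0) + 2h(u_1) + 2h(u_2) + 2h(u_3) + h(u_4)].
Sum ≈ 0.9426.

0.9426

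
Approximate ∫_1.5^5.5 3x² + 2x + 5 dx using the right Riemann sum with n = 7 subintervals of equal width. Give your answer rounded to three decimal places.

237.939

Δx = (5.5 − 1.5)/7 = 4/7.
Right endpoints: 29/14, 37/14, 45/14, 53/14, 61/14, 69/14, 5.5.
f(29/14) = 4315/196, f(37/14) = 6123/196, f(45/14) = 8315/196, f(53/14) = 10891/196, f(61/14) = 13851/196, f(69/14) = 17195/196, f(5.5) = 106.75.
Sum = Δx · [f(29/14) + f(37/14) + f(45/14) + ...].
Sum ≈ 237.939.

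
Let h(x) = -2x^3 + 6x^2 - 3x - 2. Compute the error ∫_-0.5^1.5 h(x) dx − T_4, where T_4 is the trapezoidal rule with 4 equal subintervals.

-0.25

Exact integral: ∫_-0.5^1.5 h(x) dx = -2.5.
T_4 = -2.25.
Error = -2.5 − (-2.25) = -0.25.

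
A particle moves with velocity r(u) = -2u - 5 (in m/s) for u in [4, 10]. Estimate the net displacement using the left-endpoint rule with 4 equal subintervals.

-105

Δu = (10 − 4)/4 = 1.5.
Left endpoints: 4, 5.5, 7, 8.5.
r(4) = -13, r(5.5) = -16, r(7) = -19, r(8.5) = -22.
Sum = Δu · [r(4) + r(5.5) + r(7) + r(8.5)].
Sum = -105.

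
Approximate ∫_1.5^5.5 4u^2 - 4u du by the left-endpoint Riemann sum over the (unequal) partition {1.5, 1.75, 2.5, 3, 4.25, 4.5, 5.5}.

119

Subinterval widths: 0.25, 0.75, 0.5, 1.25, 0.25, 1.
Left endpoints: 1.5, 1.75, 2.5, 3, 4.25, 4.5.
f(1.5) = 3, f(1.75) = 5.25, f(2.5) = 15, f(3) = 24, f(4.25) = 55.25, f(4.5) = 63.
Sum = Σ Δu_i · f(u_i).
Sum = 119.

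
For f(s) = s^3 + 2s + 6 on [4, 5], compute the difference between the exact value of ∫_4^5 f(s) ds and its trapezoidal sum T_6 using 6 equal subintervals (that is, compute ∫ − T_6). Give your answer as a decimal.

Exact integral: ∫_4^5 f(s) ds = 107.25.
T_6 = 107.3125.
Error = 107.25 − 107.3125 = -0.0625.

-0.0625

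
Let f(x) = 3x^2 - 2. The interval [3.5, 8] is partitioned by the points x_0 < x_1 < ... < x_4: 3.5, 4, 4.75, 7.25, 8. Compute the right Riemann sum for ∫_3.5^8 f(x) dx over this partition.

Subinterval widths: 0.5, 0.75, 2.5, 0.75.
Right endpoints: 4, 4.75, 7.25, 8.
f(4) = 46, f(4.75) = 65.6875, f(7.25) = 155.6875, f(8) = 190.
Sum = Σ Δx_i · f(x_i).
Sum = 603.984375.

603.984375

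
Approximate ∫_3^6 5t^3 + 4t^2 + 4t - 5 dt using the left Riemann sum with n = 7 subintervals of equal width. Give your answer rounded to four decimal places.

Δt = (6 − 3)/7 = 3/7.
Left endpoints: 3, 24/7, 27/7, 30/7, 33/7, 36/7, 39/7.
f(3) = 178, f(24/7) = 88237/343, f(27/7) = 122404/343, f(30/7) = 164365/343, f(33/7) = 214930/343, f(36/7) = 274909/343, f(39/7) = 345112/343.
Sum = Δt · [f(3) + f(24/7) + f(27/7) + ...].
Sum ≈ 1588.1020.

1588.1020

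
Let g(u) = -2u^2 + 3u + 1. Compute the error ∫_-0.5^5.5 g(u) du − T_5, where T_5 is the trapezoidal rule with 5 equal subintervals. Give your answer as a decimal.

2.88

Exact integral: ∫_-0.5^5.5 g(u) du = -60.
T_5 = -62.88.
Error = -60 − (-62.88) = 2.88.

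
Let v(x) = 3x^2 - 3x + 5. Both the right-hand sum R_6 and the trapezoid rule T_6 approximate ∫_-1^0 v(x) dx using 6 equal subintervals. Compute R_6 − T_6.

-0.5

R_6 ≈ 7.01389.
T_6 ≈ 7.51389.
R_6 − T_6 = -0.5.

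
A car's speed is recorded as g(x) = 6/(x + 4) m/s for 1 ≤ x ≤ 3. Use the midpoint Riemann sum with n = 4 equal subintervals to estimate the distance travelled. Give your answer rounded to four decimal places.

2.0176

Δx = (3 − 1)/4 = 0.5.
Midpoints: 1.25, 1.75, 2.25, 2.75.
g(1.25) = 8/7, g(1.75) = 24/23, g(2.25) = 0.96, g(2.75) = 8/9.
Sum = Δx · [g(1.25) + g(1.75) + g(2.25) + g(2.75)].
Sum ≈ 2.0176.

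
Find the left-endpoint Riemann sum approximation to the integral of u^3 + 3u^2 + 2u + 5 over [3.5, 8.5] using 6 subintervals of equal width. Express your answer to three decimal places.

1618.715

Δu = (8.5 − 3.5)/6 = 5/6.
Left endpoints: 3.5, 13/3, 31/6, 6, 41/6, 23/3.
f(3.5) = 91.625, f(13/3) = 4087/27, f(31/6) = 50401/216, f(6) = 341, f(41/6) = 103211/216, f(23/3) = 17477/27.
Sum = Δu · [f(3.5) + f(13/3) + f(31/6) + ...].
Sum ≈ 1618.715.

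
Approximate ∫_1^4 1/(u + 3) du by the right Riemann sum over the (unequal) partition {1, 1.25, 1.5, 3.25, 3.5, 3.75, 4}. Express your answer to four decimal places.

0.5056

Subinterval widths: 0.25, 0.25, 1.75, 0.25, 0.25, 0.25.
Right endpoints: 1.25, 1.5, 3.25, 3.5, 3.75, 4.
f(1.25) = 4/17, f(1.5) = 2/9, f(3.25) = 0.16, f(3.5) = 2/13, f(3.75) = 4/27, f(4) = 1/7.
Sum = Σ Δu_i · f(u_i).
Sum ≈ 0.5056.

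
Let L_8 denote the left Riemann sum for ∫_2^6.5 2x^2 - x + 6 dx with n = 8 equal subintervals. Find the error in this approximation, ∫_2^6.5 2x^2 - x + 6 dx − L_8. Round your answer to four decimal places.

19.7754

Exact integral: ∫_2^6.5 f(x) dx = 185.625.
L_8 ≈ 165.849609.
Error ≈ 185.625 − 165.849609 ≈ 19.7754.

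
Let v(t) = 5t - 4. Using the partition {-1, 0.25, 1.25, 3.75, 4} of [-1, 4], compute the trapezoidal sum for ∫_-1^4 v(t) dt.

17.5

Subinterval widths: 1.25, 1, 2.5, 0.25.
v(-1) = -9, v(0.25) = -2.75, v(1.25) = 2.25, v(3.75) = 14.75, v(4) = 16.
On each subinterval the trapezoid contributes (Δt_i/2)·[v(t_{i-1}) + v(t_i)].
Sum = 17.5.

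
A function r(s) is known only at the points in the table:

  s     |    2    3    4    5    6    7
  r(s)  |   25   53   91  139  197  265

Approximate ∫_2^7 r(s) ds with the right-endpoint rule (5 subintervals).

745

Δs = 1.
Sum = 1·[53 + 91 + 139 + 197 + 265] = 745.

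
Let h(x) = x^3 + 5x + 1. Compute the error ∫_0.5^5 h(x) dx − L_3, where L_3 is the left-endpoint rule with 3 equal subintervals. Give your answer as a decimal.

Exact integral: ∫_0.5^5 h(x) dx = 222.609375.
L_3 = 126.
Error = 222.609375 − 126 = 96.609375.

96.609375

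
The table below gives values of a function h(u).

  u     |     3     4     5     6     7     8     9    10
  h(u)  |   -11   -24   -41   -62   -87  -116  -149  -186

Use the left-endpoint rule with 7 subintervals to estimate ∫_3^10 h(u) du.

-490

Δu = 1.
Sum = 1·[(-11) + (-24) + (-41) + (-62) + (-87) + (-116) + (-149)] = -490.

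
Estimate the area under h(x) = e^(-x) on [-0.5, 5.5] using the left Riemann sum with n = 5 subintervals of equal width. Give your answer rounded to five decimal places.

Δx = (5.5 − (-0.5))/5 = 1.2.
Left endpoints: -0.5, 0.7, 1.9, 3.1, 4.3.
h(-0.5) ≈ 1.64872, h(0.7) ≈ 0.49659, h(1.9) ≈ 0.14957, h(3.1) ≈ 0.04505, h(4.3) ≈ 0.01357.
Sum = Δx · [h(-0.5) + h(0.7) + h(1.9) + h(3.1) + h(4.3)].
Sum ≈ 2.82419.

2.82419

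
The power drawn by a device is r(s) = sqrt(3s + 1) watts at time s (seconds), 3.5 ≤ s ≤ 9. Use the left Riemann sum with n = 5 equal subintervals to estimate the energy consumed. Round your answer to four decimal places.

Δs = (9 − 3.5)/5 = 1.1.
Left endpoints: 3.5, 4.6, 5.7, 6.8, 7.9.
r(3.5) ≈ 3.3912, r(4.6) ≈ 3.8471, r(5.7) ≈ 4.2544, r(6.8) ≈ 4.6260, r(7.9) ≈ 4.9699.
Sum = Δs · [r(3.5) + r(4.6) + r(5.7) + r(6.8) + r(7.9)].
Sum ≈ 23.1974.

23.1974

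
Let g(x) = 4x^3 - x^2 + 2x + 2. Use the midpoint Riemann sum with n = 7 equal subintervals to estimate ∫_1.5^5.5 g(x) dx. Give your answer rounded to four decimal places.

887.2041

Δx = (5.5 − 1.5)/7 = 4/7.
Midpoints: 25/14, 33/14, 41/14, 3.5, 57/14, 65/14, 73/14.
g(25/14) = 34519/1372, g(33/14) = 73463/1372, g(41/14) = 136855/1372, g(3.5) = 168.25, g(57/14) = 361559/1372, g(65/14) = 535159/1372, g(73/14) = 757783/1372.
Sum = Δx · [g(25/14) + g(33/14) + g(41/14) + ...].
Sum ≈ 887.2041.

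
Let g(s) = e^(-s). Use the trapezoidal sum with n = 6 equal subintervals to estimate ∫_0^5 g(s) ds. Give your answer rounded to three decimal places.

1.050

Δs = (5 − 0)/6 = 5/6.
g(0) ≈ 1.000, g(5/6) ≈ 0.435, g(5/3) ≈ 0.189, g(2.5) ≈ 0.082, g(10/3) ≈ 0.036, g(25/6) ≈ 0.016, g(5) ≈ 0.007.
T_6 = (Δs/2)·[g(s_0) + 2g(s_1) + ... + 2g(s_{5}) + g(s_6)].
Sum ≈ 1.050.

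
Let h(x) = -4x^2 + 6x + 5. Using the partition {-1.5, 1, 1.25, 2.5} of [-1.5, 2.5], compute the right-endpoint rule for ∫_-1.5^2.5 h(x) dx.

Subinterval widths: 2.5, 0.25, 1.25.
Right endpoints: 1, 1.25, 2.5.
h(1) = 7, h(1.25) = 6.25, h(2.5) = -5.
Sum = Σ Δx_i · h(x_i).
Sum = 12.8125.

12.8125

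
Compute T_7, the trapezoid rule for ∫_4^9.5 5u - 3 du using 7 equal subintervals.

Δu = (9.5 − 4)/7 = 11/14.
f(4) = 17, f(67/14) = 293/14, f(39/7) = 174/7, f(89/14) = 403/14, f(50/7) = 229/7, f(111/14) = 513/14, f(61/7) = 284/7, f(9.5) = 44.5.
T_7 = (Δu/2)·[f(u_0) + 2f(u_1) + ... + 2f(u_{6}) + f(u_7)].
Sum = 169.125.

169.125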